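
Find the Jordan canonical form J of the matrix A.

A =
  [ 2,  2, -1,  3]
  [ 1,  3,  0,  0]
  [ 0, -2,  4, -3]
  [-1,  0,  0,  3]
J_3(3) ⊕ J_1(3)

The characteristic polynomial is
  det(x·I − A) = x^4 - 12*x^3 + 54*x^2 - 108*x + 81 = (x - 3)^4

Eigenvalues and multiplicities (the geometric multiplicity of λ is n − rank(A − λI), which equals the number of Jordan blocks for λ):
  λ = 3: algebraic multiplicity = 4, geometric multiplicity = 2

Determining the block sizes for each eigenvalue:
  λ = 3: with am = 4 and gm = 2, the partition is not yet determined (e.g. several partitions of 4 into 2 parts exist). Let N = A − (3)·I. Computing rank(N^1) = 2, rank(N^2) = 1, rank(N^3) = 0; the number of blocks of size ≥ j is rank(N^{j−1}) − rank(N^j), giving [2, 1, 1]. So we have 1 block(s) of size 3, 1 block(s) of size 1 → block sizes [3, 1]

Assembling the blocks gives a Jordan form
J =
  [3, 1, 0, 0]
  [0, 3, 1, 0]
  [0, 0, 3, 0]
  [0, 0, 0, 3]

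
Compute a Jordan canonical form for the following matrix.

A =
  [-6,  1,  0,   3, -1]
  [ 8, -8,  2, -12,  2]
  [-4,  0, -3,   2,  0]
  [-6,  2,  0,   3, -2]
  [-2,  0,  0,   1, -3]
J_2(-4) ⊕ J_2(-3) ⊕ J_1(-3)

The characteristic polynomial is
  det(x·I − A) = x^5 + 17*x^4 + 115*x^3 + 387*x^2 + 648*x + 432 = (x + 3)^3*(x + 4)^2

Eigenvalues and multiplicities (the geometric multiplicity of λ is n − rank(A − λI), which equals the number of Jordan blocks for λ):
  λ = -4: algebraic multiplicity = 2, geometric multiplicity = 1
  λ = -3: algebraic multiplicity = 3, geometric multiplicity = 2

Determining the block sizes for each eigenvalue:
  λ = -4: one block (gm = 1), so the single block has size am = 2 → block sizes [2]
  λ = -3: 2 blocks summing to 3 forces exactly one block of size 2 and the rest size 1 → block sizes [2, 1]

Assembling the blocks gives a Jordan form
J =
  [-4,  1,  0,  0,  0]
  [ 0, -4,  0,  0,  0]
  [ 0,  0, -3,  1,  0]
  [ 0,  0,  0, -3,  0]
  [ 0,  0,  0,  0, -3]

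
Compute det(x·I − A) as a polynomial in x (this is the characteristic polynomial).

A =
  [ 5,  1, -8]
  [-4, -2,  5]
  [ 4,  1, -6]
x^3 + 3*x^2 + 3*x + 1

Expanding det(x·I − A) (e.g. by cofactor expansion or by noting that A is similar to its Jordan form J, which has the same characteristic polynomial as A) gives
  χ_A(x) = x^3 + 3*x^2 + 3*x + 1
which factors as (x + 1)^3. The eigenvalues (with algebraic multiplicities) are λ = -1 with multiplicity 3.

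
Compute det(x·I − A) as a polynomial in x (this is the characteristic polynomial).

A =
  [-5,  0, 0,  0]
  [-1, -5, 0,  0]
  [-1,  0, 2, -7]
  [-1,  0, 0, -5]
x^4 + 13*x^3 + 45*x^2 - 25*x - 250

Expanding det(x·I − A) (e.g. by cofactor expansion or by noting that A is similar to its Jordan form J, which has the same characteristic polynomial as A) gives
  χ_A(x) = x^4 + 13*x^3 + 45*x^2 - 25*x - 250
which factors as (x - 2)*(x + 5)^3. The eigenvalues (with algebraic multiplicities) are λ = -5 with multiplicity 3, λ = 2 with multiplicity 1.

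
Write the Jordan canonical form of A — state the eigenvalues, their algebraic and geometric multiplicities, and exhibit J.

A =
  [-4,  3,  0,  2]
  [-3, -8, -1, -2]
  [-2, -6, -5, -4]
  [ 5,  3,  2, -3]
J_3(-5) ⊕ J_1(-5)

The characteristic polynomial is
  det(x·I − A) = x^4 + 20*x^3 + 150*x^2 + 500*x + 625 = (x + 5)^4

Eigenvalues and multiplicities (the geometric multiplicity of λ is n − rank(A − λI), which equals the number of Jordan blocks for λ):
  λ = -5: algebraic multiplicity = 4, geometric multiplicity = 2

Determining the block sizes for each eigenvalue:
  λ = -5: with am = 4 and gm = 2, the partition is not yet determined (e.g. several partitions of 4 into 2 parts exist). Let N = A − (-5)·I. Computing rank(N^1) = 2, rank(N^2) = 1, rank(N^3) = 0; the number of blocks of size ≥ j is rank(N^{j−1}) − rank(N^j), giving [2, 1, 1]. So we have 1 block(s) of size 3, 1 block(s) of size 1 → block sizes [3, 1]

Assembling the blocks gives a Jordan form
J =
  [-5,  1,  0,  0]
  [ 0, -5,  1,  0]
  [ 0,  0, -5,  0]
  [ 0,  0,  0, -5]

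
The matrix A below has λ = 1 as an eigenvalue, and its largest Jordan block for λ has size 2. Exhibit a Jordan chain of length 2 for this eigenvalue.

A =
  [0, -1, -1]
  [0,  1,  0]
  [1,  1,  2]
A Jordan chain for λ = 1 of length 2:
v_1 = (-1, 0, 1)ᵀ
v_2 = (1, 0, 0)ᵀ

Let N = A − (1)·I. We want v_2 with N^2 v_2 = 0 but N^1 v_2 ≠ 0; then v_{j-1} := N · v_j for j = 2, …, 2.

Pick v_2 = (1, 0, 0)ᵀ.
Then v_1 = N · v_2 = (-1, 0, 1)ᵀ.

Sanity check: (A − (1)·I) v_1 = (0, 0, 0)ᵀ = 0. ✓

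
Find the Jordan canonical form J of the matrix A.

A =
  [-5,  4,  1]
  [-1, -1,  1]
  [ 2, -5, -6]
J_3(-4)

The characteristic polynomial is
  det(x·I − A) = x^3 + 12*x^2 + 48*x + 64 = (x + 4)^3

Eigenvalues and multiplicities (the geometric multiplicity of λ is n − rank(A − λI), which equals the number of Jordan blocks for λ):
  λ = -4: algebraic multiplicity = 3, geometric multiplicity = 1

Determining the block sizes for each eigenvalue:
  λ = -4: one block (gm = 1), so the single block has size am = 3 → block sizes [3]

Assembling the blocks gives a Jordan form
J =
  [-4,  1,  0]
  [ 0, -4,  1]
  [ 0,  0, -4]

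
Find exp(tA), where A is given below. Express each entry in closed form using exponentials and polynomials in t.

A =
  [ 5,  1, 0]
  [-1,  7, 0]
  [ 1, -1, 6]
e^{tA} =
  [-t*exp(6*t) + exp(6*t), t*exp(6*t), 0]
  [-t*exp(6*t), t*exp(6*t) + exp(6*t), 0]
  [t*exp(6*t), -t*exp(6*t), exp(6*t)]

Strategy: write A = P · J · P⁻¹ where J is a Jordan canonical form, so e^{tA} = P · e^{tJ} · P⁻¹, and e^{tJ} can be computed block-by-block.

A has Jordan form
J =
  [6, 1, 0]
  [0, 6, 0]
  [0, 0, 6]
(up to reordering of blocks).

Per-block formulas:
  For a 2×2 Jordan block J_2(6): exp(t · J_2(6)) = e^(6t)·(I + t·N), where N is the 2×2 nilpotent shift.
  For a 1×1 block at λ = 6: exp(t · [6]) = [e^(6t)].

After assembling e^{tJ} and conjugating by P, we get:

e^{tA} =
  [-t*exp(6*t) + exp(6*t), t*exp(6*t), 0]
  [-t*exp(6*t), t*exp(6*t) + exp(6*t), 0]
  [t*exp(6*t), -t*exp(6*t), exp(6*t)]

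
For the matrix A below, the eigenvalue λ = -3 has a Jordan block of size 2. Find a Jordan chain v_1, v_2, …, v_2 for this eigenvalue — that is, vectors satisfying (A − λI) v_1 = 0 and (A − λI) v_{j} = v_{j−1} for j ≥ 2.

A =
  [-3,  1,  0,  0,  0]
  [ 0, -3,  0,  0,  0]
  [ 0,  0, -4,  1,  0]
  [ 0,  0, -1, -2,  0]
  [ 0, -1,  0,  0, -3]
A Jordan chain for λ = -3 of length 2:
v_1 = (1, 0, 0, 0, -1)ᵀ
v_2 = (0, 1, 0, 0, 0)ᵀ

Let N = A − (-3)·I. We want v_2 with N^2 v_2 = 0 but N^1 v_2 ≠ 0; then v_{j-1} := N · v_j for j = 2, …, 2.

Pick v_2 = (0, 1, 0, 0, 0)ᵀ.
Then v_1 = N · v_2 = (1, 0, 0, 0, -1)ᵀ.

Sanity check: (A − (-3)·I) v_1 = (0, 0, 0, 0, 0)ᵀ = 0. ✓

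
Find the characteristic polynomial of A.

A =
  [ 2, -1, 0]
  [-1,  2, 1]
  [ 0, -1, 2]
x^3 - 6*x^2 + 12*x - 8

Expanding det(x·I − A) (e.g. by cofactor expansion or by noting that A is similar to its Jordan form J, which has the same characteristic polynomial as A) gives
  χ_A(x) = x^3 - 6*x^2 + 12*x - 8
which factors as (x - 2)^3. The eigenvalues (with algebraic multiplicities) are λ = 2 with multiplicity 3.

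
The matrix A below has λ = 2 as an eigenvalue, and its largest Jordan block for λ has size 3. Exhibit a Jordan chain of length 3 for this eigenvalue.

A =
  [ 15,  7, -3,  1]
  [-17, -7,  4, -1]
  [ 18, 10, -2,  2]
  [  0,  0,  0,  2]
A Jordan chain for λ = 2 of length 3:
v_1 = (-4, 4, -8, 0)ᵀ
v_2 = (13, -17, 18, 0)ᵀ
v_3 = (1, 0, 0, 0)ᵀ

Let N = A − (2)·I. We want v_3 with N^3 v_3 = 0 but N^2 v_3 ≠ 0; then v_{j-1} := N · v_j for j = 3, …, 2.

Pick v_3 = (1, 0, 0, 0)ᵀ.
Then v_2 = N · v_3 = (13, -17, 18, 0)ᵀ.
Then v_1 = N · v_2 = (-4, 4, -8, 0)ᵀ.

Sanity check: (A − (2)·I) v_1 = (0, 0, 0, 0)ᵀ = 0. ✓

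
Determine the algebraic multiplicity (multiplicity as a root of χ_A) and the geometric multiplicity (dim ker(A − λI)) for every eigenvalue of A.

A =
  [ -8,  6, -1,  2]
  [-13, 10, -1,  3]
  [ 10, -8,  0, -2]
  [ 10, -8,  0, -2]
λ = 0: alg = 4, geom = 2

Step 1 — factor the characteristic polynomial to read off the algebraic multiplicities:
  χ_A(x) = x^4

Step 2 — compute geometric multiplicities via the rank-nullity identity g(λ) = n − rank(A − λI):
  rank(A − (0)·I) = 2, so dim ker(A − (0)·I) = n − 2 = 2

Summary:
  λ = 0: algebraic multiplicity = 4, geometric multiplicity = 2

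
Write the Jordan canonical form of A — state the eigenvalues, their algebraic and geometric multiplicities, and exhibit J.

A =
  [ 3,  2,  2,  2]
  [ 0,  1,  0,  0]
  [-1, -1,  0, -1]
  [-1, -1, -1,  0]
J_2(1) ⊕ J_1(1) ⊕ J_1(1)

The characteristic polynomial is
  det(x·I − A) = x^4 - 4*x^3 + 6*x^2 - 4*x + 1 = (x - 1)^4

Eigenvalues and multiplicities (the geometric multiplicity of λ is n − rank(A − λI), which equals the number of Jordan blocks for λ):
  λ = 1: algebraic multiplicity = 4, geometric multiplicity = 3

Determining the block sizes for each eigenvalue:
  λ = 1: 3 blocks summing to 4 forces exactly one block of size 2 and the rest size 1 → block sizes [2, 1, 1]

Assembling the blocks gives a Jordan form
J =
  [1, 1, 0, 0]
  [0, 1, 0, 0]
  [0, 0, 1, 0]
  [0, 0, 0, 1]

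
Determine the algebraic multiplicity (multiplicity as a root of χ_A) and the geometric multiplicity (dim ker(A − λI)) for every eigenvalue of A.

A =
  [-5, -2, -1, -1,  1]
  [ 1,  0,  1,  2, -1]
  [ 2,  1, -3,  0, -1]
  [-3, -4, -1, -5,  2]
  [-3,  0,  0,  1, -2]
λ = -3: alg = 5, geom = 2

Step 1 — factor the characteristic polynomial to read off the algebraic multiplicities:
  χ_A(x) = (x + 3)^5

Step 2 — compute geometric multiplicities via the rank-nullity identity g(λ) = n − rank(A − λI):
  rank(A − (-3)·I) = 3, so dim ker(A − (-3)·I) = n − 3 = 2

Summary:
  λ = -3: algebraic multiplicity = 5, geometric multiplicity = 2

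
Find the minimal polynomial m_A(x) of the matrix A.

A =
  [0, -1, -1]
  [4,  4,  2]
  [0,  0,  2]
x^2 - 4*x + 4

The characteristic polynomial is χ_A(x) = (x - 2)^3, so the eigenvalues are known. The minimal polynomial is
  m_A(x) = Π_λ (x − λ)^{k_λ}
where k_λ is the size of the *largest* Jordan block for λ (equivalently, the smallest k with (A − λI)^k v = 0 for every generalised eigenvector v of λ).

  λ = 2: largest Jordan block has size 2, contributing (x − 2)^2

So m_A(x) = (x - 2)^2 = x^2 - 4*x + 4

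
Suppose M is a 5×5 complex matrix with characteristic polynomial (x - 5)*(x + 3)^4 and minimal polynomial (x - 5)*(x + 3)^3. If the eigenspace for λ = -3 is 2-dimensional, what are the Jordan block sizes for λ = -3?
Block sizes for λ = -3: [3, 1]

Step 1 — from the characteristic polynomial, algebraic multiplicity of λ = -3 is 4. From dim ker(M − (-3)·I) = 2, there are exactly 2 Jordan blocks for λ = -3.
Step 2 — from the minimal polynomial, the factor (x + 3)^3 tells us the largest block for λ = -3 has size 3.
Step 3 — with total size 4, 2 blocks, and largest block 3, the block sizes (in nonincreasing order) are [3, 1].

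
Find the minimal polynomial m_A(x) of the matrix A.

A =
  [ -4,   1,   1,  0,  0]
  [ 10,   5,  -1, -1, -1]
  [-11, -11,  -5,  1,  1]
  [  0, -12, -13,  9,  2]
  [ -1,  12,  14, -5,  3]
x^5 - 8*x^4 - 47*x^3 + 414*x^2 + 540*x - 5400

The characteristic polynomial is χ_A(x) = (x - 6)^3*(x + 5)^2, so the eigenvalues are known. The minimal polynomial is
  m_A(x) = Π_λ (x − λ)^{k_λ}
where k_λ is the size of the *largest* Jordan block for λ (equivalently, the smallest k with (A − λI)^k v = 0 for every generalised eigenvector v of λ).

  λ = -5: largest Jordan block has size 2, contributing (x + 5)^2
  λ = 6: largest Jordan block has size 3, contributing (x − 6)^3

So m_A(x) = (x - 6)^3*(x + 5)^2 = x^5 - 8*x^4 - 47*x^3 + 414*x^2 + 540*x - 5400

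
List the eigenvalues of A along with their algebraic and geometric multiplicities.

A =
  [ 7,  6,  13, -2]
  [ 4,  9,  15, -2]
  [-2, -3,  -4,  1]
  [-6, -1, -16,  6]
λ = 3: alg = 1, geom = 1; λ = 5: alg = 3, geom = 1

Step 1 — factor the characteristic polynomial to read off the algebraic multiplicities:
  χ_A(x) = (x - 5)^3*(x - 3)

Step 2 — compute geometric multiplicities via the rank-nullity identity g(λ) = n − rank(A − λI):
  rank(A − (3)·I) = 3, so dim ker(A − (3)·I) = n − 3 = 1
  rank(A − (5)·I) = 3, so dim ker(A − (5)·I) = n − 3 = 1

Summary:
  λ = 3: algebraic multiplicity = 1, geometric multiplicity = 1
  λ = 5: algebraic multiplicity = 3, geometric multiplicity = 1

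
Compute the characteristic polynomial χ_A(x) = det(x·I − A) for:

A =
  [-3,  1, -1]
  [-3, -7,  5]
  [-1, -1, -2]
x^3 + 12*x^2 + 48*x + 64

Expanding det(x·I − A) (e.g. by cofactor expansion or by noting that A is similar to its Jordan form J, which has the same characteristic polynomial as A) gives
  χ_A(x) = x^3 + 12*x^2 + 48*x + 64
which factors as (x + 4)^3. The eigenvalues (with algebraic multiplicities) are λ = -4 with multiplicity 3.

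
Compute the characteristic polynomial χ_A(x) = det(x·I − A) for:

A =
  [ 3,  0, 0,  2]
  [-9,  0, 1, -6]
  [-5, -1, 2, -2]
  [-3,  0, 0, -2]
x^4 - 3*x^3 + 3*x^2 - x

Expanding det(x·I − A) (e.g. by cofactor expansion or by noting that A is similar to its Jordan form J, which has the same characteristic polynomial as A) gives
  χ_A(x) = x^4 - 3*x^3 + 3*x^2 - x
which factors as x*(x - 1)^3. The eigenvalues (with algebraic multiplicities) are λ = 0 with multiplicity 1, λ = 1 with multiplicity 3.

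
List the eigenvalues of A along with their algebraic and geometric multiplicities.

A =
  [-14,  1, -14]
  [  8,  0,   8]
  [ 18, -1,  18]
λ = 0: alg = 2, geom = 1; λ = 4: alg = 1, geom = 1

Step 1 — factor the characteristic polynomial to read off the algebraic multiplicities:
  χ_A(x) = x^2*(x - 4)

Step 2 — compute geometric multiplicities via the rank-nullity identity g(λ) = n − rank(A − λI):
  rank(A − (0)·I) = 2, so dim ker(A − (0)·I) = n − 2 = 1
  rank(A − (4)·I) = 2, so dim ker(A − (4)·I) = n − 2 = 1

Summary:
  λ = 0: algebraic multiplicity = 2, geometric multiplicity = 1
  λ = 4: algebraic multiplicity = 1, geometric multiplicity = 1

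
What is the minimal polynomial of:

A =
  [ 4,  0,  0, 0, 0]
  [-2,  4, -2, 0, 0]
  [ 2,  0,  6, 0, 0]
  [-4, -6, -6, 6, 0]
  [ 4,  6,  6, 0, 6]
x^2 - 10*x + 24

The characteristic polynomial is χ_A(x) = (x - 6)^3*(x - 4)^2, so the eigenvalues are known. The minimal polynomial is
  m_A(x) = Π_λ (x − λ)^{k_λ}
where k_λ is the size of the *largest* Jordan block for λ (equivalently, the smallest k with (A − λI)^k v = 0 for every generalised eigenvector v of λ).

  λ = 4: largest Jordan block has size 1, contributing (x − 4)
  λ = 6: largest Jordan block has size 1, contributing (x − 6)

So m_A(x) = (x - 6)*(x - 4) = x^2 - 10*x + 24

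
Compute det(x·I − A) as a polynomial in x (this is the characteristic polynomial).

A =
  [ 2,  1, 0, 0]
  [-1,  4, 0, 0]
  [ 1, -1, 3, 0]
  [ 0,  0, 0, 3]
x^4 - 12*x^3 + 54*x^2 - 108*x + 81

Expanding det(x·I − A) (e.g. by cofactor expansion or by noting that A is similar to its Jordan form J, which has the same characteristic polynomial as A) gives
  χ_A(x) = x^4 - 12*x^3 + 54*x^2 - 108*x + 81
which factors as (x - 3)^4. The eigenvalues (with algebraic multiplicities) are λ = 3 with multiplicity 4.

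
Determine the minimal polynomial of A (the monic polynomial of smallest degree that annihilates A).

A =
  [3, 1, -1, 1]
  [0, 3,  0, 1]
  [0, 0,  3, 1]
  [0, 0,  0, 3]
x^2 - 6*x + 9

The characteristic polynomial is χ_A(x) = (x - 3)^4, so the eigenvalues are known. The minimal polynomial is
  m_A(x) = Π_λ (x − λ)^{k_λ}
where k_λ is the size of the *largest* Jordan block for λ (equivalently, the smallest k with (A − λI)^k v = 0 for every generalised eigenvector v of λ).

  λ = 3: largest Jordan block has size 2, contributing (x − 3)^2

So m_A(x) = (x - 3)^2 = x^2 - 6*x + 9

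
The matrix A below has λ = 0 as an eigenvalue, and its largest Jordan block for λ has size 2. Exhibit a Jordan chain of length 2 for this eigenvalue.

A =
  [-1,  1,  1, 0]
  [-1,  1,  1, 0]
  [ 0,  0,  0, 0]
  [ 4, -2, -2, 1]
A Jordan chain for λ = 0 of length 2:
v_1 = (1, 1, 0, -2)ᵀ
v_2 = (0, 1, 0, 0)ᵀ

Let N = A − (0)·I. We want v_2 with N^2 v_2 = 0 but N^1 v_2 ≠ 0; then v_{j-1} := N · v_j for j = 2, …, 2.

Pick v_2 = (0, 1, 0, 0)ᵀ.
Then v_1 = N · v_2 = (1, 1, 0, -2)ᵀ.

Sanity check: (A − (0)·I) v_1 = (0, 0, 0, 0)ᵀ = 0. ✓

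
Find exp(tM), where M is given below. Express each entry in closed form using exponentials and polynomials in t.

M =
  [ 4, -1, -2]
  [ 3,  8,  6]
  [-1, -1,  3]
e^{tM} =
  [-t*exp(5*t) + exp(5*t), -t*exp(5*t), -2*t*exp(5*t)]
  [3*t*exp(5*t), 3*t*exp(5*t) + exp(5*t), 6*t*exp(5*t)]
  [-t*exp(5*t), -t*exp(5*t), -2*t*exp(5*t) + exp(5*t)]

Strategy: write M = P · J · P⁻¹ where J is a Jordan canonical form, so e^{tM} = P · e^{tJ} · P⁻¹, and e^{tJ} can be computed block-by-block.

M has Jordan form
J =
  [5, 1, 0]
  [0, 5, 0]
  [0, 0, 5]
(up to reordering of blocks).

Per-block formulas:
  For a 1×1 block at λ = 5: exp(t · [5]) = [e^(5t)].
  For a 2×2 Jordan block J_2(5): exp(t · J_2(5)) = e^(5t)·(I + t·N), where N is the 2×2 nilpotent shift.

After assembling e^{tJ} and conjugating by P, we get:

e^{tM} =
  [-t*exp(5*t) + exp(5*t), -t*exp(5*t), -2*t*exp(5*t)]
  [3*t*exp(5*t), 3*t*exp(5*t) + exp(5*t), 6*t*exp(5*t)]
  [-t*exp(5*t), -t*exp(5*t), -2*t*exp(5*t) + exp(5*t)]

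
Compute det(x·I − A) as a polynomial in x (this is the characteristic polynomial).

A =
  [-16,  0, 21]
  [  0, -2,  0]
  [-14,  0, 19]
x^3 - x^2 - 16*x - 20

Expanding det(x·I − A) (e.g. by cofactor expansion or by noting that A is similar to its Jordan form J, which has the same characteristic polynomial as A) gives
  χ_A(x) = x^3 - x^2 - 16*x - 20
which factors as (x - 5)*(x + 2)^2. The eigenvalues (with algebraic multiplicities) are λ = -2 with multiplicity 2, λ = 5 with multiplicity 1.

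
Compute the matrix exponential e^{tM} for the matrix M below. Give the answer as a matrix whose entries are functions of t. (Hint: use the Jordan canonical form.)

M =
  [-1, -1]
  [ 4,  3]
e^{tM} =
  [-2*t*exp(t) + exp(t), -t*exp(t)]
  [4*t*exp(t), 2*t*exp(t) + exp(t)]

Strategy: write M = P · J · P⁻¹ where J is a Jordan canonical form, so e^{tM} = P · e^{tJ} · P⁻¹, and e^{tJ} can be computed block-by-block.

M has Jordan form
J =
  [1, 1]
  [0, 1]
(up to reordering of blocks).

Per-block formulas:
  For a 2×2 Jordan block J_2(1): exp(t · J_2(1)) = e^(1t)·(I + t·N), where N is the 2×2 nilpotent shift.

After assembling e^{tJ} and conjugating by P, we get:

e^{tM} =
  [-2*t*exp(t) + exp(t), -t*exp(t)]
  [4*t*exp(t), 2*t*exp(t) + exp(t)]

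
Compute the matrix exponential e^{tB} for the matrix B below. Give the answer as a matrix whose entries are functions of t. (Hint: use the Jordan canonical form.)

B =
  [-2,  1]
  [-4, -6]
e^{tB} =
  [2*t*exp(-4*t) + exp(-4*t), t*exp(-4*t)]
  [-4*t*exp(-4*t), -2*t*exp(-4*t) + exp(-4*t)]

Strategy: write B = P · J · P⁻¹ where J is a Jordan canonical form, so e^{tB} = P · e^{tJ} · P⁻¹, and e^{tJ} can be computed block-by-block.

B has Jordan form
J =
  [-4,  1]
  [ 0, -4]
(up to reordering of blocks).

Per-block formulas:
  For a 2×2 Jordan block J_2(-4): exp(t · J_2(-4)) = e^(-4t)·(I + t·N), where N is the 2×2 nilpotent shift.

After assembling e^{tJ} and conjugating by P, we get:

e^{tB} =
  [2*t*exp(-4*t) + exp(-4*t), t*exp(-4*t)]
  [-4*t*exp(-4*t), -2*t*exp(-4*t) + exp(-4*t)]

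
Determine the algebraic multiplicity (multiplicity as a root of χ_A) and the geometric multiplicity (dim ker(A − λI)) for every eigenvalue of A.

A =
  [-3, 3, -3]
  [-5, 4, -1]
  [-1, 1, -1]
λ = 0: alg = 3, geom = 1

Step 1 — factor the characteristic polynomial to read off the algebraic multiplicities:
  χ_A(x) = x^3

Step 2 — compute geometric multiplicities via the rank-nullity identity g(λ) = n − rank(A − λI):
  rank(A − (0)·I) = 2, so dim ker(A − (0)·I) = n − 2 = 1

Summary:
  λ = 0: algebraic multiplicity = 3, geometric multiplicity = 1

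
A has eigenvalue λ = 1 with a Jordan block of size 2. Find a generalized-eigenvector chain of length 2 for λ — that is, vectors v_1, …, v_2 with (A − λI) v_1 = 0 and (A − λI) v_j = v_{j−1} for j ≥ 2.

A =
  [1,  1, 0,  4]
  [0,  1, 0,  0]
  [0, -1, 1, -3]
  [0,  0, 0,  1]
A Jordan chain for λ = 1 of length 2:
v_1 = (1, 0, -1, 0)ᵀ
v_2 = (0, 1, 0, 0)ᵀ

Let N = A − (1)·I. We want v_2 with N^2 v_2 = 0 but N^1 v_2 ≠ 0; then v_{j-1} := N · v_j for j = 2, …, 2.

Pick v_2 = (0, 1, 0, 0)ᵀ.
Then v_1 = N · v_2 = (1, 0, -1, 0)ᵀ.

Sanity check: (A − (1)·I) v_1 = (0, 0, 0, 0)ᵀ = 0. ✓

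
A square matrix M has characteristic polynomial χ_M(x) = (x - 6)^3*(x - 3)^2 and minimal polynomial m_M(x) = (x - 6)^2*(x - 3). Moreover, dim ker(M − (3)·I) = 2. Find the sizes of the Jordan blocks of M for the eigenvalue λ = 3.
Block sizes for λ = 3: [1, 1]

Step 1 — from the characteristic polynomial, algebraic multiplicity of λ = 3 is 2. From dim ker(M − (3)·I) = 2, there are exactly 2 Jordan blocks for λ = 3.
Step 2 — from the minimal polynomial, the factor (x − 3) tells us the largest block for λ = 3 has size 1.
Step 3 — with total size 2, 2 blocks, and largest block 1, the block sizes (in nonincreasing order) are [1, 1].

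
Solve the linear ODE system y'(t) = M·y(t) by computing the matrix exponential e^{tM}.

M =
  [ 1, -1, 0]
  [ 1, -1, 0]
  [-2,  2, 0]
e^{tM} =
  [t + 1, -t, 0]
  [t, 1 - t, 0]
  [-2*t, 2*t, 1]

Strategy: write M = P · J · P⁻¹ where J is a Jordan canonical form, so e^{tM} = P · e^{tJ} · P⁻¹, and e^{tJ} can be computed block-by-block.

M has Jordan form
J =
  [0, 1, 0]
  [0, 0, 0]
  [0, 0, 0]
(up to reordering of blocks).

Per-block formulas:
  For a 1×1 block at λ = 0: exp(t · [0]) = [e^(0t)].
  For a 2×2 Jordan block J_2(0): exp(t · J_2(0)) = e^(0t)·(I + t·N), where N is the 2×2 nilpotent shift.

After assembling e^{tJ} and conjugating by P, we get:

e^{tM} =
  [t + 1, -t, 0]
  [t, 1 - t, 0]
  [-2*t, 2*t, 1]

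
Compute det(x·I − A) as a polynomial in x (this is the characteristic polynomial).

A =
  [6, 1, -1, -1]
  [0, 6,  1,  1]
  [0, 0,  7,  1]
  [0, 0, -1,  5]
x^4 - 24*x^3 + 216*x^2 - 864*x + 1296

Expanding det(x·I − A) (e.g. by cofactor expansion or by noting that A is similar to its Jordan form J, which has the same characteristic polynomial as A) gives
  χ_A(x) = x^4 - 24*x^3 + 216*x^2 - 864*x + 1296
which factors as (x - 6)^4. The eigenvalues (with algebraic multiplicities) are λ = 6 with multiplicity 4.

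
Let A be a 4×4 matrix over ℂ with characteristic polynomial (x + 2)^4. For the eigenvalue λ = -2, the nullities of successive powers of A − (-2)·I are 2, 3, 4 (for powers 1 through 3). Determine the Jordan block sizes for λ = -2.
Block sizes for λ = -2: [3, 1]

From the dimensions of kernels of powers, the number of Jordan blocks of size at least j is d_j − d_{j−1} where d_j = dim ker(N^j) (with d_0 = 0). Computing the differences gives [2, 1, 1].
The number of blocks of size exactly k is (#blocks of size ≥ k) − (#blocks of size ≥ k + 1), so the partition is: 1 block(s) of size 1, 1 block(s) of size 3.
In nonincreasing order the block sizes are [3, 1].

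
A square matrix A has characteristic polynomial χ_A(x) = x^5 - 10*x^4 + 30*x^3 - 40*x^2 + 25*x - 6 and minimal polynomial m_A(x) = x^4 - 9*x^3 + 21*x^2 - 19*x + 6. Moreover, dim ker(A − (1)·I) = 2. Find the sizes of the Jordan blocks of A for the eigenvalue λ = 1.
Block sizes for λ = 1: [3, 1]

Step 1 — from the characteristic polynomial, algebraic multiplicity of λ = 1 is 4. From dim ker(A − (1)·I) = 2, there are exactly 2 Jordan blocks for λ = 1.
Step 2 — from the minimal polynomial, the factor (x − 1)^3 tells us the largest block for λ = 1 has size 3.
Step 3 — with total size 4, 2 blocks, and largest block 3, the block sizes (in nonincreasing order) are [3, 1].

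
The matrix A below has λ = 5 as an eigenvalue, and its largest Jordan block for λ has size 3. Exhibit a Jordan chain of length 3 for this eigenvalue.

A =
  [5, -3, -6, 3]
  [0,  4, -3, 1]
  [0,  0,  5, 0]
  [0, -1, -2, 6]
A Jordan chain for λ = 5 of length 3:
v_1 = (3, 1, 0, 1)ᵀ
v_2 = (-6, -3, 0, -2)ᵀ
v_3 = (0, 0, 1, 0)ᵀ

Let N = A − (5)·I. We want v_3 with N^3 v_3 = 0 but N^2 v_3 ≠ 0; then v_{j-1} := N · v_j for j = 3, …, 2.

Pick v_3 = (0, 0, 1, 0)ᵀ.
Then v_2 = N · v_3 = (-6, -3, 0, -2)ᵀ.
Then v_1 = N · v_2 = (3, 1, 0, 1)ᵀ.

Sanity check: (A − (5)·I) v_1 = (0, 0, 0, 0)ᵀ = 0. ✓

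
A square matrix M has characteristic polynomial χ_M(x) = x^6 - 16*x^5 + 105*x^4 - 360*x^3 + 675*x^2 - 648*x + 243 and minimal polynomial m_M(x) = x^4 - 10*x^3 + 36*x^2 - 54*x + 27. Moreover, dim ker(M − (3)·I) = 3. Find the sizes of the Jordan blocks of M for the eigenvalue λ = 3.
Block sizes for λ = 3: [3, 1, 1]

Step 1 — from the characteristic polynomial, algebraic multiplicity of λ = 3 is 5. From dim ker(M − (3)·I) = 3, there are exactly 3 Jordan blocks for λ = 3.
Step 2 — from the minimal polynomial, the factor (x − 3)^3 tells us the largest block for λ = 3 has size 3.
Step 3 — with total size 5, 3 blocks, and largest block 3, the block sizes (in nonincreasing order) are [3, 1, 1].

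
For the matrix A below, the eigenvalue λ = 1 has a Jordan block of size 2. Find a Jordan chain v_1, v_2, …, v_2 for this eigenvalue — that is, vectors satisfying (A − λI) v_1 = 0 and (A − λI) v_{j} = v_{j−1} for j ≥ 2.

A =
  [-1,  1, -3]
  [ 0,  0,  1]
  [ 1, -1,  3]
A Jordan chain for λ = 1 of length 2:
v_1 = (1, -1, -1)ᵀ
v_2 = (0, 1, 0)ᵀ

Let N = A − (1)·I. We want v_2 with N^2 v_2 = 0 but N^1 v_2 ≠ 0; then v_{j-1} := N · v_j for j = 2, …, 2.

Pick v_2 = (0, 1, 0)ᵀ.
Then v_1 = N · v_2 = (1, -1, -1)ᵀ.

Sanity check: (A − (1)·I) v_1 = (0, 0, 0)ᵀ = 0. ✓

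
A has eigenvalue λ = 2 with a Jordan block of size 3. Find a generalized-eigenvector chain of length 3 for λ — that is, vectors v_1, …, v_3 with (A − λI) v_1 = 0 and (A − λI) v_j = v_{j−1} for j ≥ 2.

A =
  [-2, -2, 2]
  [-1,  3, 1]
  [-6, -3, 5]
A Jordan chain for λ = 2 of length 3:
v_1 = (6, -3, 9)ᵀ
v_2 = (-4, -1, -6)ᵀ
v_3 = (1, 0, 0)ᵀ

Let N = A − (2)·I. We want v_3 with N^3 v_3 = 0 but N^2 v_3 ≠ 0; then v_{j-1} := N · v_j for j = 3, …, 2.

Pick v_3 = (1, 0, 0)ᵀ.
Then v_2 = N · v_3 = (-4, -1, -6)ᵀ.
Then v_1 = N · v_2 = (6, -3, 9)ᵀ.

Sanity check: (A − (2)·I) v_1 = (0, 0, 0)ᵀ = 0. ✓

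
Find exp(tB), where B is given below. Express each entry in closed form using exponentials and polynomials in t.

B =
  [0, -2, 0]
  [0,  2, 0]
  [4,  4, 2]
e^{tB} =
  [1, 1 - exp(2*t), 0]
  [0, exp(2*t), 0]
  [2*exp(2*t) - 2, 2*exp(2*t) - 2, exp(2*t)]

Strategy: write B = P · J · P⁻¹ where J is a Jordan canonical form, so e^{tB} = P · e^{tJ} · P⁻¹, and e^{tJ} can be computed block-by-block.

B has Jordan form
J =
  [0, 0, 0]
  [0, 2, 0]
  [0, 0, 2]
(up to reordering of blocks).

Per-block formulas:
  For a 1×1 block at λ = 0: exp(t · [0]) = [e^(0t)].
  For a 1×1 block at λ = 2: exp(t · [2]) = [e^(2t)].

After assembling e^{tJ} and conjugating by P, we get:

e^{tB} =
  [1, 1 - exp(2*t), 0]
  [0, exp(2*t), 0]
  [2*exp(2*t) - 2, 2*exp(2*t) - 2, exp(2*t)]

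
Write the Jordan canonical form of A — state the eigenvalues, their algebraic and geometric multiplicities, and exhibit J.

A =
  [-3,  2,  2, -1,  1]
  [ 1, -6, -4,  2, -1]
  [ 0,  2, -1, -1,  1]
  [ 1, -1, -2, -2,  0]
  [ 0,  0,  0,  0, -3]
J_3(-3) ⊕ J_1(-3) ⊕ J_1(-3)

The characteristic polynomial is
  det(x·I − A) = x^5 + 15*x^4 + 90*x^3 + 270*x^2 + 405*x + 243 = (x + 3)^5

Eigenvalues and multiplicities (the geometric multiplicity of λ is n − rank(A − λI), which equals the number of Jordan blocks for λ):
  λ = -3: algebraic multiplicity = 5, geometric multiplicity = 3

Determining the block sizes for each eigenvalue:
  λ = -3: with am = 5 and gm = 3, the partition is not yet determined (e.g. several partitions of 5 into 3 parts exist). Let N = A − (-3)·I. Computing rank(N^1) = 2, rank(N^2) = 1, rank(N^3) = 0; the number of blocks of size ≥ j is rank(N^{j−1}) − rank(N^j), giving [3, 1, 1]. So we have 1 block(s) of size 3, 2 block(s) of size 1 → block sizes [3, 1, 1]

Assembling the blocks gives a Jordan form
J =
  [-3,  1,  0,  0,  0]
  [ 0, -3,  1,  0,  0]
  [ 0,  0, -3,  0,  0]
  [ 0,  0,  0, -3,  0]
  [ 0,  0,  0,  0, -3]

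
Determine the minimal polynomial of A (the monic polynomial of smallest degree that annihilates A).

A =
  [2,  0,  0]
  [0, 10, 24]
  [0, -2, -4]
x^2 - 6*x + 8

The characteristic polynomial is χ_A(x) = (x - 4)*(x - 2)^2, so the eigenvalues are known. The minimal polynomial is
  m_A(x) = Π_λ (x − λ)^{k_λ}
where k_λ is the size of the *largest* Jordan block for λ (equivalently, the smallest k with (A − λI)^k v = 0 for every generalised eigenvector v of λ).

  λ = 2: largest Jordan block has size 1, contributing (x − 2)
  λ = 4: largest Jordan block has size 1, contributing (x − 4)

So m_A(x) = (x - 4)*(x - 2) = x^2 - 6*x + 8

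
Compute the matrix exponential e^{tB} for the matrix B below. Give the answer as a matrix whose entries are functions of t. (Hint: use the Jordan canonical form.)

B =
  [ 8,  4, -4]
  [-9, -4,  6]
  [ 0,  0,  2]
e^{tB} =
  [6*t*exp(2*t) + exp(2*t), 4*t*exp(2*t), -4*t*exp(2*t)]
  [-9*t*exp(2*t), -6*t*exp(2*t) + exp(2*t), 6*t*exp(2*t)]
  [0, 0, exp(2*t)]

Strategy: write B = P · J · P⁻¹ where J is a Jordan canonical form, so e^{tB} = P · e^{tJ} · P⁻¹, and e^{tJ} can be computed block-by-block.

B has Jordan form
J =
  [2, 1, 0]
  [0, 2, 0]
  [0, 0, 2]
(up to reordering of blocks).

Per-block formulas:
  For a 1×1 block at λ = 2: exp(t · [2]) = [e^(2t)].
  For a 2×2 Jordan block J_2(2): exp(t · J_2(2)) = e^(2t)·(I + t·N), where N is the 2×2 nilpotent shift.

After assembling e^{tJ} and conjugating by P, we get:

e^{tB} =
  [6*t*exp(2*t) + exp(2*t), 4*t*exp(2*t), -4*t*exp(2*t)]
  [-9*t*exp(2*t), -6*t*exp(2*t) + exp(2*t), 6*t*exp(2*t)]
  [0, 0, exp(2*t)]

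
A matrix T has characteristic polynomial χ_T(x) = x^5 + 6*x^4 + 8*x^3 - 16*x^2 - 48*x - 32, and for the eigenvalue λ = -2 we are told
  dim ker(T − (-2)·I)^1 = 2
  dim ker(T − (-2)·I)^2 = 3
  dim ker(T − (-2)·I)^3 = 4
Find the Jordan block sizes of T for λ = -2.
Block sizes for λ = -2: [3, 1]

From the dimensions of kernels of powers, the number of Jordan blocks of size at least j is d_j − d_{j−1} where d_j = dim ker(N^j) (with d_0 = 0). Computing the differences gives [2, 1, 1].
The number of blocks of size exactly k is (#blocks of size ≥ k) − (#blocks of size ≥ k + 1), so the partition is: 1 block(s) of size 1, 1 block(s) of size 3.
In nonincreasing order the block sizes are [3, 1].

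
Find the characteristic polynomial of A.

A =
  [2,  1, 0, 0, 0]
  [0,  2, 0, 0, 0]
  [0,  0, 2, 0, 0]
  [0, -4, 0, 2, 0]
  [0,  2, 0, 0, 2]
x^5 - 10*x^4 + 40*x^3 - 80*x^2 + 80*x - 32

Expanding det(x·I − A) (e.g. by cofactor expansion or by noting that A is similar to its Jordan form J, which has the same characteristic polynomial as A) gives
  χ_A(x) = x^5 - 10*x^4 + 40*x^3 - 80*x^2 + 80*x - 32
which factors as (x - 2)^5. The eigenvalues (with algebraic multiplicities) are λ = 2 with multiplicity 5.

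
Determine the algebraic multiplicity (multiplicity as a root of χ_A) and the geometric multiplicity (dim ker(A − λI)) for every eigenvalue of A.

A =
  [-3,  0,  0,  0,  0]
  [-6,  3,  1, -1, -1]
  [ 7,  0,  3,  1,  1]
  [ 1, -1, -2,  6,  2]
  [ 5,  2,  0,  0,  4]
λ = -3: alg = 1, geom = 1; λ = 4: alg = 4, geom = 2

Step 1 — factor the characteristic polynomial to read off the algebraic multiplicities:
  χ_A(x) = (x - 4)^4*(x + 3)

Step 2 — compute geometric multiplicities via the rank-nullity identity g(λ) = n − rank(A − λI):
  rank(A − (-3)·I) = 4, so dim ker(A − (-3)·I) = n − 4 = 1
  rank(A − (4)·I) = 3, so dim ker(A − (4)·I) = n − 3 = 2

Summary:
  λ = -3: algebraic multiplicity = 1, geometric multiplicity = 1
  λ = 4: algebraic multiplicity = 4, geometric multiplicity = 2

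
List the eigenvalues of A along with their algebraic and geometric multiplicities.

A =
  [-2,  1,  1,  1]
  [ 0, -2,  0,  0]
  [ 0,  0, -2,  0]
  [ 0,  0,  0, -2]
λ = -2: alg = 4, geom = 3

Step 1 — factor the characteristic polynomial to read off the algebraic multiplicities:
  χ_A(x) = (x + 2)^4

Step 2 — compute geometric multiplicities via the rank-nullity identity g(λ) = n − rank(A − λI):
  rank(A − (-2)·I) = 1, so dim ker(A − (-2)·I) = n − 1 = 3

Summary:
  λ = -2: algebraic multiplicity = 4, geometric multiplicity = 3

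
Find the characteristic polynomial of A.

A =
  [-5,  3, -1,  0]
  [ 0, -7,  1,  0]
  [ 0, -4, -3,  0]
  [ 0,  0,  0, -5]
x^4 + 20*x^3 + 150*x^2 + 500*x + 625

Expanding det(x·I − A) (e.g. by cofactor expansion or by noting that A is similar to its Jordan form J, which has the same characteristic polynomial as A) gives
  χ_A(x) = x^4 + 20*x^3 + 150*x^2 + 500*x + 625
which factors as (x + 5)^4. The eigenvalues (with algebraic multiplicities) are λ = -5 with multiplicity 4.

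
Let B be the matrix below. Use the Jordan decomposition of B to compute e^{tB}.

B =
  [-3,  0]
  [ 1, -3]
e^{tB} =
  [exp(-3*t), 0]
  [t*exp(-3*t), exp(-3*t)]

Strategy: write B = P · J · P⁻¹ where J is a Jordan canonical form, so e^{tB} = P · e^{tJ} · P⁻¹, and e^{tJ} can be computed block-by-block.

B has Jordan form
J =
  [-3,  1]
  [ 0, -3]
(up to reordering of blocks).

Per-block formulas:
  For a 2×2 Jordan block J_2(-3): exp(t · J_2(-3)) = e^(-3t)·(I + t·N), where N is the 2×2 nilpotent shift.

After assembling e^{tJ} and conjugating by P, we get:

e^{tB} =
  [exp(-3*t), 0]
  [t*exp(-3*t), exp(-3*t)]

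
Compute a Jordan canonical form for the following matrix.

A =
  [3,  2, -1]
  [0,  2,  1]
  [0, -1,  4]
J_3(3)

The characteristic polynomial is
  det(x·I − A) = x^3 - 9*x^2 + 27*x - 27 = (x - 3)^3

Eigenvalues and multiplicities (the geometric multiplicity of λ is n − rank(A − λI), which equals the number of Jordan blocks for λ):
  λ = 3: algebraic multiplicity = 3, geometric multiplicity = 1

Determining the block sizes for each eigenvalue:
  λ = 3: one block (gm = 1), so the single block has size am = 3 → block sizes [3]

Assembling the blocks gives a Jordan form
J =
  [3, 1, 0]
  [0, 3, 1]
  [0, 0, 3]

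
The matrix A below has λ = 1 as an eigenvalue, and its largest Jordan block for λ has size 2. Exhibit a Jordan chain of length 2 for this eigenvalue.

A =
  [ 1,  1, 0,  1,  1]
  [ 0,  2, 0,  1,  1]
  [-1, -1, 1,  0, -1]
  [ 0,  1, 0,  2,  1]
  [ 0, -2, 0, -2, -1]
A Jordan chain for λ = 1 of length 2:
v_1 = (0, 0, -1, 0, 0)ᵀ
v_2 = (1, 0, 0, 0, 0)ᵀ

Let N = A − (1)·I. We want v_2 with N^2 v_2 = 0 but N^1 v_2 ≠ 0; then v_{j-1} := N · v_j for j = 2, …, 2.

Pick v_2 = (1, 0, 0, 0, 0)ᵀ.
Then v_1 = N · v_2 = (0, 0, -1, 0, 0)ᵀ.

Sanity check: (A − (1)·I) v_1 = (0, 0, 0, 0, 0)ᵀ = 0. ✓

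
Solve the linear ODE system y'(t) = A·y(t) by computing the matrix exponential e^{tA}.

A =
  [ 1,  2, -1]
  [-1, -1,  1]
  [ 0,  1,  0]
e^{tA} =
  [-t^2/2 + t + 1, -t^2/2 + 2*t, t^2/2 - t]
  [-t, 1 - t, t]
  [-t^2/2, -t^2/2 + t, t^2/2 + 1]

Strategy: write A = P · J · P⁻¹ where J is a Jordan canonical form, so e^{tA} = P · e^{tJ} · P⁻¹, and e^{tJ} can be computed block-by-block.

A has Jordan form
J =
  [0, 1, 0]
  [0, 0, 1]
  [0, 0, 0]
(up to reordering of blocks).

Per-block formulas:
  For a 3×3 Jordan block J_3(0): exp(t · J_3(0)) = e^(0t)·(I + t·N + (t^2/2)·N^2), where N is the 3×3 nilpotent shift.

After assembling e^{tJ} and conjugating by P, we get:

e^{tA} =
  [-t^2/2 + t + 1, -t^2/2 + 2*t, t^2/2 - t]
  [-t, 1 - t, t]
  [-t^2/2, -t^2/2 + t, t^2/2 + 1]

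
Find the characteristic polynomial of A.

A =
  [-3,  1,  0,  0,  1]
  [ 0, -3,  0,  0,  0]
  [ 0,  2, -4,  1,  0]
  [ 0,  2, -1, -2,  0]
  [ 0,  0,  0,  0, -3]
x^5 + 15*x^4 + 90*x^3 + 270*x^2 + 405*x + 243

Expanding det(x·I − A) (e.g. by cofactor expansion or by noting that A is similar to its Jordan form J, which has the same characteristic polynomial as A) gives
  χ_A(x) = x^5 + 15*x^4 + 90*x^3 + 270*x^2 + 405*x + 243
which factors as (x + 3)^5. The eigenvalues (with algebraic multiplicities) are λ = -3 with multiplicity 5.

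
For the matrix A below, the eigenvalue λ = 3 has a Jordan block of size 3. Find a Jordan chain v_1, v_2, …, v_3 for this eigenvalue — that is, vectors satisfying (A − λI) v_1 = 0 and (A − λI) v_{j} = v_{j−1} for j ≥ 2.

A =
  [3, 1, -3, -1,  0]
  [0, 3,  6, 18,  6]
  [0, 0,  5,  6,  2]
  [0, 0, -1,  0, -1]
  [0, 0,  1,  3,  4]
A Jordan chain for λ = 3 of length 3:
v_1 = (1, 0, 0, 0, 0)ᵀ
v_2 = (-3, 6, 2, -1, 1)ᵀ
v_3 = (0, 0, 1, 0, 0)ᵀ

Let N = A − (3)·I. We want v_3 with N^3 v_3 = 0 but N^2 v_3 ≠ 0; then v_{j-1} := N · v_j for j = 3, …, 2.

Pick v_3 = (0, 0, 1, 0, 0)ᵀ.
Then v_2 = N · v_3 = (-3, 6, 2, -1, 1)ᵀ.
Then v_1 = N · v_2 = (1, 0, 0, 0, 0)ᵀ.

Sanity check: (A − (3)·I) v_1 = (0, 0, 0, 0, 0)ᵀ = 0. ✓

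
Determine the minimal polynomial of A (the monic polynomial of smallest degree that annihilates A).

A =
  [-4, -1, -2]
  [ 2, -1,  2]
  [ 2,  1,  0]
x^2 + 3*x + 2

The characteristic polynomial is χ_A(x) = (x + 1)*(x + 2)^2, so the eigenvalues are known. The minimal polynomial is
  m_A(x) = Π_λ (x − λ)^{k_λ}
where k_λ is the size of the *largest* Jordan block for λ (equivalently, the smallest k with (A − λI)^k v = 0 for every generalised eigenvector v of λ).

  λ = -2: largest Jordan block has size 1, contributing (x + 2)
  λ = -1: largest Jordan block has size 1, contributing (x + 1)

So m_A(x) = (x + 1)*(x + 2) = x^2 + 3*x + 2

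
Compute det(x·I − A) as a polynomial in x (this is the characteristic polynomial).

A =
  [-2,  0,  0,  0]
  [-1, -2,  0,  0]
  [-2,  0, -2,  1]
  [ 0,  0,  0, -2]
x^4 + 8*x^3 + 24*x^2 + 32*x + 16

Expanding det(x·I − A) (e.g. by cofactor expansion or by noting that A is similar to its Jordan form J, which has the same characteristic polynomial as A) gives
  χ_A(x) = x^4 + 8*x^3 + 24*x^2 + 32*x + 16
which factors as (x + 2)^4. The eigenvalues (with algebraic multiplicities) are λ = -2 with multiplicity 4.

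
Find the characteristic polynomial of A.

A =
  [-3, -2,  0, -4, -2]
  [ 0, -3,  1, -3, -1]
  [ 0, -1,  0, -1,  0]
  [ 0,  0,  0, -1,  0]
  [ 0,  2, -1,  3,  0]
x^5 + 7*x^4 + 18*x^3 + 22*x^2 + 13*x + 3

Expanding det(x·I − A) (e.g. by cofactor expansion or by noting that A is similar to its Jordan form J, which has the same characteristic polynomial as A) gives
  χ_A(x) = x^5 + 7*x^4 + 18*x^3 + 22*x^2 + 13*x + 3
which factors as (x + 1)^4*(x + 3). The eigenvalues (with algebraic multiplicities) are λ = -3 with multiplicity 1, λ = -1 with multiplicity 4.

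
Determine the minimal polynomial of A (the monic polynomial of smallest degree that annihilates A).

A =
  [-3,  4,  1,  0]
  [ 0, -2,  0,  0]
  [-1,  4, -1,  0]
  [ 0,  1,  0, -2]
x^2 + 4*x + 4

The characteristic polynomial is χ_A(x) = (x + 2)^4, so the eigenvalues are known. The minimal polynomial is
  m_A(x) = Π_λ (x − λ)^{k_λ}
where k_λ is the size of the *largest* Jordan block for λ (equivalently, the smallest k with (A − λI)^k v = 0 for every generalised eigenvector v of λ).

  λ = -2: largest Jordan block has size 2, contributing (x + 2)^2

So m_A(x) = (x + 2)^2 = x^2 + 4*x + 4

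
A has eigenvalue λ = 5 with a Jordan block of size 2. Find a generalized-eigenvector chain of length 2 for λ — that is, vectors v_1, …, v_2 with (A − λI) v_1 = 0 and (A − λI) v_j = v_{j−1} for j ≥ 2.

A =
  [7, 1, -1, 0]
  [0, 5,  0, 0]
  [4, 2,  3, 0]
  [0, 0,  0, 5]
A Jordan chain for λ = 5 of length 2:
v_1 = (2, 0, 4, 0)ᵀ
v_2 = (1, 0, 0, 0)ᵀ

Let N = A − (5)·I. We want v_2 with N^2 v_2 = 0 but N^1 v_2 ≠ 0; then v_{j-1} := N · v_j for j = 2, …, 2.

Pick v_2 = (1, 0, 0, 0)ᵀ.
Then v_1 = N · v_2 = (2, 0, 4, 0)ᵀ.

Sanity check: (A − (5)·I) v_1 = (0, 0, 0, 0)ᵀ = 0. ✓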